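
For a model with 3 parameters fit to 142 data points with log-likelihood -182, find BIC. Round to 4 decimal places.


k * ln(n) = 3 * ln(142) = 3 * 4.955827 = 14.867481.
-2 * loglik = -2 * (-182) = 364.
BIC = 14.867481 + 364 = 378.867481, which rounds to 378.8675.

378.8675


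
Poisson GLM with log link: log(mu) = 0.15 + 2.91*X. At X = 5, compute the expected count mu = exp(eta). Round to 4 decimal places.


Linear predictor: eta = 0.15 + (2.91)(5) = 14.7000.
Expected count: mu = exp(14.7000) = 2421747.6333.

2421747.6333


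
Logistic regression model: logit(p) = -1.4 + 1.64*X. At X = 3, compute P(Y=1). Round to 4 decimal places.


Compute z = -1.4 + (1.64)(3) = 3.5200.
exp(-z) = 0.0296.
P = 1/(1 + 0.0296) = 0.9713.

0.9713


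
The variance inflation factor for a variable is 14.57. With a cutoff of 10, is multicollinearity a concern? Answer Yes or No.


The threshold is 10.
VIF = 14.57 is >= 10.
Multicollinearity indication: Yes.

Yes


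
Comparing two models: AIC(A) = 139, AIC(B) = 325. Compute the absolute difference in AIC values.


|AIC_A - AIC_B| = |139 - 325| = 186.
Model A is preferred (lower AIC).

186


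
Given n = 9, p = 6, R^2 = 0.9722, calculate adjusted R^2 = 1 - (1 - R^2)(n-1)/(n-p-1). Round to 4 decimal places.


Adjusted R^2 = 1 - (1 - R^2) * (n-1)/(n-p-1).
(1 - R^2) = 0.0278.
(n-1)/(n-p-1) = 8/2.
(1 - R^2) * (n-1) = 0.0278 * 8 = 0.2224.
Divide by (n-p-1): 0.2224 / 2 = 0.1112.
Adj R^2 = 1 - 0.1112 = 0.8888.

0.8888


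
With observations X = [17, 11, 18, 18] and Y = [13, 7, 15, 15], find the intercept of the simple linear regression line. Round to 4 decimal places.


First find the slope: b1 = 1.1176.
Means: xbar = 16.0000, ybar = 12.5000.
b0 = ybar - b1 * xbar = 12.5000 - 1.1176 * 16.0000 = -5.3824.

-5.3824


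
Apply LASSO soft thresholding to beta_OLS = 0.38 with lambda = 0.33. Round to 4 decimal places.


Absolute value: |0.38| = 0.38.
Compare to lambda = 0.33.
Since |beta| > lambda, coefficient = sign(beta)*(|beta| - lambda) = 0.0500.

0.0500


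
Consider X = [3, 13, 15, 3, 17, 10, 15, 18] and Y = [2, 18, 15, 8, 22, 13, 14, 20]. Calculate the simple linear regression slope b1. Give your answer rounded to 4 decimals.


The sample means are xbar = 11.7500 and ybar = 14.0000.
Compute S_xx = 245.5000 and S_xy = 247.0000.
Slope b1 = S_xy / S_xx = 247.0000 / 245.5000 = 1.0061.

1.0061


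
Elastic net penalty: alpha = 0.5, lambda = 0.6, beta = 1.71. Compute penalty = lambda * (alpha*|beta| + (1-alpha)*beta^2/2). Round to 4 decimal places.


alpha * |beta| = 0.5 * 1.71 = 0.8550.
(1-alpha) * beta^2/2 = 0.5 * 2.9241/2 = 0.7310.
Total = 0.6 * (0.8550 + 0.7310) = 0.9516.

0.9516


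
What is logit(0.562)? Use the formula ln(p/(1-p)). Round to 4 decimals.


The odds are p/(1-p) = 0.562 / 0.438 = 1.2831.
logit(p) = ln(1.2831) = 0.2493.

0.2493


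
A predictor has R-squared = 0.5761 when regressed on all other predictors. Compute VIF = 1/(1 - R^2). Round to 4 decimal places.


Denominator: 1 - 0.5761 = 0.4239.
VIF = 1 / 0.4239 = 2.3590.

2.3590


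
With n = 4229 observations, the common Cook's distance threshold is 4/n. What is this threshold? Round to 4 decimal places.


The threshold is 4/n.
4/4229 = 0.0009.

0.0009


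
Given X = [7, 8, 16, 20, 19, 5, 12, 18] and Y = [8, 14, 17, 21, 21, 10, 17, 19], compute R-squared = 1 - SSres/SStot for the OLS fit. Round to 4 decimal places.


The fitted line is Y = 5.7917 + 0.7682*X.
SSres = 20.3481, SStot = 164.8750.
R^2 = 1 - SSres/SStot = 0.8766.

0.8766


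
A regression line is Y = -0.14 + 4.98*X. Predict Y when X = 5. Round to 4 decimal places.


Plug X = 5 into Y = -0.14 + 4.98*X:
Y = -0.14 + 24.9000 = 24.7600.

24.7600


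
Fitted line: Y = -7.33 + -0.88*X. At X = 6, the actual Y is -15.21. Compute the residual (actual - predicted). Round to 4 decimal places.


Compute yhat = -7.33 + (-0.88)(6) = -12.6100.
Residual = actual - predicted = -15.21 - -12.6100 = -2.6000.

-2.6000


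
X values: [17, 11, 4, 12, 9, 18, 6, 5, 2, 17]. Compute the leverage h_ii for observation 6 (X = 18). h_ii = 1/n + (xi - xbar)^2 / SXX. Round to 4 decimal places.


Mean of X: xbar = 10.1000.
SXX = 308.9000.
For X = 18: h = 1/10 + (18 - 10.1000)^2/308.9000 = 0.3020.

0.3020


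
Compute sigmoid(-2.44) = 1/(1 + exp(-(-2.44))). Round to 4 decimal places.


Compute exp(2.4400) = 11.4730.
Sigmoid = 1 / (1 + 11.4730) = 1 / 12.4730 = 0.0802.

0.0802


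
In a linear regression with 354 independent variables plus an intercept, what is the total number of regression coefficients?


Total coefficients = number of predictors + 1 (for the intercept).
= 354 + 1 = 355.

355


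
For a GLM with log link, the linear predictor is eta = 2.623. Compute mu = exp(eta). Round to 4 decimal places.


The inverse log link gives:
mu = exp(2.623) = 13.7770.

13.7770


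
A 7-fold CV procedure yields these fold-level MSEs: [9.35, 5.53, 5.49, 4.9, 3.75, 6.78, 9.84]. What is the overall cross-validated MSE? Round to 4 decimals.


Sum of fold MSEs = 45.6400.
Average = 45.6400 / 7 = 6.5200.

6.5200


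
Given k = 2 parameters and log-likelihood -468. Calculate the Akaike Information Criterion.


Compute:
2k = 2*2 = 4.
-2*loglik = -2*(-468) = 936.
AIC = 4 + 936 = 940.

940


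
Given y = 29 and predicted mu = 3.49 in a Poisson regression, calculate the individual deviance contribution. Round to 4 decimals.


First: ln(29/3.49) = 2.117394.
Then: 29 * 2.117394 = 61.404426.
y - mu = 29 - 3.49 = 25.51.
D = 2(61.404426 - 25.51) = 71.788852, which rounds to 71.7889.

71.7889


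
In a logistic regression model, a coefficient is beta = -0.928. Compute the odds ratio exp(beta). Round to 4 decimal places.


Odds ratio = exp(beta) = exp(-0.928).
= 0.3953.

0.3953


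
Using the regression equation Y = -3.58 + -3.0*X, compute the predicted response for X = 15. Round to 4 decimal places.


Plug X = 15 into Y = -3.58 + -3.0*X:
Y = -3.58 + -45.0000 = -48.5800.

-48.5800


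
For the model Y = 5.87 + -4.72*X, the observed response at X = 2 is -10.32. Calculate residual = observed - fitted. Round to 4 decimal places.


Fitted value at X = 2 is yhat = 5.87 + -4.72*2 = -3.5700.
Residual = -10.32 - -3.5700 = -6.7500.

-6.7500


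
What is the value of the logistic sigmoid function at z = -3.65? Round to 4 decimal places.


First, exp(3.6500) = 38.4747.
Then sigma(z) = 1/(1 + 38.4747) = 0.0253.

0.0253


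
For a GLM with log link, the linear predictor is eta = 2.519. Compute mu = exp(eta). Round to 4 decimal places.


Apply the inverse link:
mu = e^2.519 = 12.4162.

12.4162


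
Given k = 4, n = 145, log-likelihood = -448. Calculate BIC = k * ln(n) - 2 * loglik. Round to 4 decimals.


ln(145) = 4.976734.
k * ln(n) = 4 * 4.976734 = 19.906936.
-2L = 896.
BIC = 19.906936 + 896 = 915.906936, which rounds to 915.9069.

915.9069


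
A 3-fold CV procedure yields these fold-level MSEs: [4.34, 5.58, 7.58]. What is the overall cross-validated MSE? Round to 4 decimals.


Sum of fold MSEs = 17.5000.
Average = 17.5000 / 3 = 5.8333.

5.8333


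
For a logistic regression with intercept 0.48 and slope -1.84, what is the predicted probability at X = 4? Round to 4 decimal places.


Linear predictor: z = 0.48 + -1.84 * 4 = -6.8800.
P = 1/(1 + exp(6.8800)) = 1/(1 + 972.6264) = 0.0010.

0.0010


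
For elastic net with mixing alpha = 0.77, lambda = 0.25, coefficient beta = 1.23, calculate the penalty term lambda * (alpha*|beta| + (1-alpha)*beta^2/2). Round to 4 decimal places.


Compute:
L1 = 0.77 * 1.23 = 0.9471.
L2 = 0.23 * 1.23^2 / 2 = 0.1740.
Penalty = 0.25 * (0.9471 + 0.1740) = 0.2803.

0.2803


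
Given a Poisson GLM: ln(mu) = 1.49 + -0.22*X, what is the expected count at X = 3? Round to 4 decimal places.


eta = 1.49 + -0.22 * 3 = 0.8300.
mu = exp(0.8300) = 2.2933.

2.2933


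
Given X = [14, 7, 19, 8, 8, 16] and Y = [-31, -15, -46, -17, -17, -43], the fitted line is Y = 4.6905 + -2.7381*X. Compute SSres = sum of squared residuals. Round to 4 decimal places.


Predicted values from Y = 4.6905 + -2.7381*X.
Residuals: [2.6429, -0.5238, 1.3334, 0.2143, 0.2143, -3.8809].
SSres = 24.1905.

24.1905


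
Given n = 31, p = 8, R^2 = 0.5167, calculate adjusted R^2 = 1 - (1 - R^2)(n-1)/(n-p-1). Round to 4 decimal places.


Adjusted R^2 = 1 - (1 - R^2) * (n-1)/(n-p-1).
(1 - R^2) = 0.4833.
(n-1)/(n-p-1) = 30/22.
(1 - R^2) * (n-1) = 0.4833 * 30 = 14.4990.
Divide by (n-p-1): 14.4990 / 22 = 0.6590.
Adj R^2 = 1 - 0.6590 = 0.3410.

0.3410


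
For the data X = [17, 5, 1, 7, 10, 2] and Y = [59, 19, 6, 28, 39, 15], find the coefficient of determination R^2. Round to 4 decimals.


Fit the OLS line: b0 = 5.2184, b1 = 3.2069.
SSres = 25.8851.
SStot = 1815.3333.
R^2 = 1 - 25.8851/1815.3333 = 0.9857.

0.9857


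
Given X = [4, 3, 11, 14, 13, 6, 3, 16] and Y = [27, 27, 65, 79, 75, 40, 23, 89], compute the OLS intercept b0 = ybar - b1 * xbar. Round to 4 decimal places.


First find the slope: b1 = 5.0088.
Means: xbar = 8.7500, ybar = 53.1250.
b0 = ybar - b1 * xbar = 53.1250 - 5.0088 * 8.7500 = 9.2982.

9.2982


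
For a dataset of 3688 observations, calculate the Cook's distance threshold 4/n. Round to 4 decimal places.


Using the rule of thumb:
Threshold = 4 / 3688 = 0.0011.

0.0011


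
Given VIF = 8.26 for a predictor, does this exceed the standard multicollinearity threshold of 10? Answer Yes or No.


The threshold is 10.
VIF = 8.26 is < 10.
Multicollinearity indication: No.

No


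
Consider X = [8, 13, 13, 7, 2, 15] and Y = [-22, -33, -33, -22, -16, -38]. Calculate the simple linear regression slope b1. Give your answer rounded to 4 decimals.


Calculate xbar = 9.6667, ybar = -27.3333.
S_xx = 119.3333, S_xy = -204.6667.
Using b1 = S_xy / S_xx = -204.6667 / 119.3333, we get b1 = -1.7151.

-1.7151


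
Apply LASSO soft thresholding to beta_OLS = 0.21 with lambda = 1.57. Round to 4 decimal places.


Absolute value: |0.21| = 0.21.
Compare to lambda = 1.57.
Since |beta| <= lambda, the coefficient is set to 0.

0.0000


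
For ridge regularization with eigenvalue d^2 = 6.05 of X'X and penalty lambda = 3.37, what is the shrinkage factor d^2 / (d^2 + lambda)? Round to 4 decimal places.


Denominator = d^2 + lambda = 6.05 + 3.37 = 9.4200.
Shrinkage = 6.05 / 9.4200 = 0.6423.

0.6423


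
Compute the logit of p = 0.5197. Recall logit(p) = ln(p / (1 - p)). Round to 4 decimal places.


1 - p = 0.4803.
p/(1-p) = 1.0820.
logit = ln(1.0820) = 0.0788.

0.0788


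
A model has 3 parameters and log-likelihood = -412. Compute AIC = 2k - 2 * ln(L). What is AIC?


Compute:
2k = 2*3 = 6.
-2*loglik = -2*(-412) = 824.
AIC = 6 + 824 = 830.

830


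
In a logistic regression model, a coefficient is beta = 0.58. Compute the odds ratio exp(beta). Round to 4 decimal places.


exp(0.58) = 1.7860.
So the odds ratio is 1.7860.

1.7860


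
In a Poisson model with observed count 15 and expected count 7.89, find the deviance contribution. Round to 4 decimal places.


y/mu = 15/7.89 = 1.901141 (approx.), and ln(15/7.89) = 0.642454.
y * ln(y/mu) = 15 * 0.642454 = 9.636810.
y - mu = 7.11.
D = 2 * (9.636810 - 7.11) = 5.053620, which rounds to 5.0536.

5.0536


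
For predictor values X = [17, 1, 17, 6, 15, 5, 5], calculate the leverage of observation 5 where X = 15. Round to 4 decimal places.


Mean of X: xbar = 9.4286.
SXX = 267.7143.
For X = 15: h = 1/7 + (15 - 9.4286)^2/267.7143 = 0.2588.

0.2588


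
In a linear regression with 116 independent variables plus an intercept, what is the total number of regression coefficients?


Total coefficients = number of predictors + 1 (for the intercept).
= 116 + 1 = 117.

117


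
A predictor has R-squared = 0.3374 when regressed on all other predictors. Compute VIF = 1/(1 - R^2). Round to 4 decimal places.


VIF = 1 / (1 - 0.3374).
= 1 / 0.6626 = 1.5092.

1.5092


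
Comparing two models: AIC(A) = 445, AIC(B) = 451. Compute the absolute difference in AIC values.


|AIC_A - AIC_B| = |445 - 451| = 6.
Model A is preferred (lower AIC).

6


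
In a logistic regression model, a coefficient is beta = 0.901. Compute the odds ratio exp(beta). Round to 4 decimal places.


The odds ratio is computed as:
OR = e^(0.901) = 2.4621.

2.4621


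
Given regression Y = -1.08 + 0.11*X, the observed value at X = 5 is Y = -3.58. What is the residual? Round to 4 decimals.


Fitted value at X = 5 is yhat = -1.08 + 0.11*5 = -0.5300.
Residual = -3.58 - -0.5300 = -3.0500.

-3.0500


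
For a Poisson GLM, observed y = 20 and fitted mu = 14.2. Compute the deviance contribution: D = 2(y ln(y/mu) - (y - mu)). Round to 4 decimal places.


Compute y*ln(y/mu) = 20*ln(20/14.2) = 20*0.342490 = 6.849800.
y - mu = 5.8.
D = 2*(6.849800 - (5.8)) = 2.099600, which rounds to 2.0996.

2.0996


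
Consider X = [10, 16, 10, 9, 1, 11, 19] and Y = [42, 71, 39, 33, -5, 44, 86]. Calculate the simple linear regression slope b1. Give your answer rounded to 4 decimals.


Calculate xbar = 10.8571, ybar = 44.2857.
S_xx = 194.8571, S_xy = 990.2857.
Using b1 = S_xy / S_xx = 990.2857 / 194.8571, we get b1 = 5.0821.

5.0821


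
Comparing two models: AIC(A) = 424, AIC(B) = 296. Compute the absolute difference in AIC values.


Absolute difference = |424 - 296| = 128.
The model with lower AIC (B) is preferred.

128


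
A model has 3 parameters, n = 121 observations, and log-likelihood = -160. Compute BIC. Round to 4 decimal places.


k * ln(n) = 3 * ln(121) = 3 * 4.795791 = 14.387373.
-2 * loglik = -2 * (-160) = 320.
BIC = 14.387373 + 320 = 334.387373, which rounds to 334.3874.

334.3874


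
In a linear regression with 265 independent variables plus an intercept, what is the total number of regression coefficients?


Each predictor gets one coefficient, plus one intercept.
Total parameters = 265 + 1 = 266.

266


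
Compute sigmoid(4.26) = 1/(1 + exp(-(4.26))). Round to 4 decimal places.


Compute exp(-4.2600) = 0.0141.
Sigmoid = 1 / (1 + 0.0141) = 1 / 1.0141 = 0.9861.

0.9861


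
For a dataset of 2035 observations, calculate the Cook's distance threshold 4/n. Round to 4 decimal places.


Cook's distance cutoff = 4/n = 4/2035.
= 0.0020.

0.0020


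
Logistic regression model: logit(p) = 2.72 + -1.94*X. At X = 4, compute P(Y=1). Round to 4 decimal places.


Compute z = 2.72 + (-1.94)(4) = -5.0400.
exp(-z) = 154.4700.
P = 1/(1 + 154.4700) = 0.0064.

0.0064


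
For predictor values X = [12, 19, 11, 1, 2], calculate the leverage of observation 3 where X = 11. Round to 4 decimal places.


n = 5, xbar = 9.0000.
SXX = sum((xi - xbar)^2) = 226.0000.
h = 1/5 + (11 - 9.0000)^2 / 226.0000 = 0.2177.

0.2177


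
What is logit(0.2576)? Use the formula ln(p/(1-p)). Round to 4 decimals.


1 - p = 0.7424.
p/(1-p) = 0.3470.
logit = ln(0.3470) = -1.0585.

-1.0585


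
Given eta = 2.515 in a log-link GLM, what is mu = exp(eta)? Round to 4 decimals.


The inverse log link gives:
mu = exp(2.515) = 12.3666.

12.3666


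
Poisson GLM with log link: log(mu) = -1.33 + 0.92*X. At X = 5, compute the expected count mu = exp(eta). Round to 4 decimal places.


Compute eta = -1.33 + 0.92 * 5 = 3.2700.
Apply inverse link: mu = e^3.2700 = 26.3113.

26.3113


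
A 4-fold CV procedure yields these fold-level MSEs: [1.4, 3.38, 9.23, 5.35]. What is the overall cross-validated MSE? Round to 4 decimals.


Add all fold MSEs: 19.3600.
Divide by k = 4: 19.3600/4 = 4.8400.

4.8400


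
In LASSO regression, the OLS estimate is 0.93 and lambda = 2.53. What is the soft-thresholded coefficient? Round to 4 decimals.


|beta_OLS| = 0.93.
lambda = 2.53.
Since |beta| <= lambda, the coefficient is set to 0.
Result = 0.0000.

0.0000


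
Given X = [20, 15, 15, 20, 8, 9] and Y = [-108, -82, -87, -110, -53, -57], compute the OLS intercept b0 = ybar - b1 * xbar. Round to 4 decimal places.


Compute b1 = -4.6854 from the OLS formula.
With xbar = 14.5000 and ybar = -82.8333, the intercept is:
b0 = -82.8333 - -4.6854 * 14.5000 = -14.8951.

-14.8951


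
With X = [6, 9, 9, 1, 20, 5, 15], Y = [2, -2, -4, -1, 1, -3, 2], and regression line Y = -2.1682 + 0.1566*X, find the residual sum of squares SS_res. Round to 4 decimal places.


For each point, residual = actual - predicted.
Residuals: [3.2286, -1.2412, -3.2412, 1.0116, 0.0362, -1.6148, 1.8192].
Sum of squared residuals = 29.4115.

29.4115


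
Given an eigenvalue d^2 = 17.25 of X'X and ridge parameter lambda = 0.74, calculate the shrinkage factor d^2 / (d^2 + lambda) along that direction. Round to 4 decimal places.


Compute the denominator: 17.25 + 0.74 = 17.9900.
Shrinkage factor = 17.25 / 17.9900 = 0.9589.

0.9589


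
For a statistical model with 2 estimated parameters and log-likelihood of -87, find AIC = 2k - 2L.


AIC = 2k - 2*loglik = 2(2) - 2(-87).
= 4 + 174 = 178.

178


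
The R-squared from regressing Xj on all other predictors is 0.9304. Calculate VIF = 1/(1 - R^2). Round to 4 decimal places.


Denominator: 1 - 0.9304 = 0.0696.
VIF = 1 / 0.0696 = 14.3678.

14.3678


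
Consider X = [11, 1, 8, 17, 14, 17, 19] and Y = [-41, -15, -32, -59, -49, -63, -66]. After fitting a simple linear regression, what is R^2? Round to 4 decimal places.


Fit the OLS line: b0 = -10.3057, b1 = -2.9064.
SSres = 22.7586.
SStot = 2047.7143.
R^2 = 1 - 22.7586/2047.7143 = 0.9889.

0.9889


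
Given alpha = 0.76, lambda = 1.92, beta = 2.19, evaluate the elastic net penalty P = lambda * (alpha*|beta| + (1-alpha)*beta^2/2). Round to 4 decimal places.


L1 component = 0.76 * |2.19| = 1.6644.
L2 component = 0.24 * 2.19^2 / 2 = 0.5755.
Penalty = 1.92 * (1.6644 + 0.5755) = 1.92 * 2.2399 = 4.3007.

4.3007


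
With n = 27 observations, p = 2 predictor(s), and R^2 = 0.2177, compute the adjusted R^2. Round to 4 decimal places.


Adjusted R^2 = 1 - (1 - R^2) * (n-1)/(n-p-1).
(1 - R^2) = 0.7823.
(n-1)/(n-p-1) = 26/24.
(1 - R^2) * (n-1) = 0.7823 * 26 = 20.3398.
Divide by (n-p-1): 20.3398 / 24 = 0.8475.
Adj R^2 = 1 - 0.8475 = 0.1525.

0.1525


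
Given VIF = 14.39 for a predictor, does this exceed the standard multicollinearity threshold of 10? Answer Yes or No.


Check: VIF = 14.39 vs threshold = 10.
Since 14.39 >= 10, the answer is Yes.

Yes


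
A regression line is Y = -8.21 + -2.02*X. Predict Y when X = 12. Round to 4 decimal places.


Plug X = 12 into Y = -8.21 + -2.02*X:
Y = -8.21 + -24.2400 = -32.4500.

-32.4500


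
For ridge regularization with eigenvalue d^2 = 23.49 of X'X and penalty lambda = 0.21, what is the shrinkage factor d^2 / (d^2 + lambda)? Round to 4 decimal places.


Compute the denominator: 23.49 + 0.21 = 23.7000.
Shrinkage factor = 23.49 / 23.7000 = 0.9911.

0.9911


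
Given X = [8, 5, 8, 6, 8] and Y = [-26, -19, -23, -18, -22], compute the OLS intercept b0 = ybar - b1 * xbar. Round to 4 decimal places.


First find the slope: b1 = -1.8750.
Means: xbar = 7.0000, ybar = -21.6000.
b0 = ybar - b1 * xbar = -21.6000 - -1.8750 * 7.0000 = -8.4750.

-8.4750


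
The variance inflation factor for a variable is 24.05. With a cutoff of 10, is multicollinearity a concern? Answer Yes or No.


Check: VIF = 24.05 vs threshold = 10.
Since 24.05 >= 10, the answer is Yes.

Yes


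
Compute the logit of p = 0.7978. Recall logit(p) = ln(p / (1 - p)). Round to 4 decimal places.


Compute the odds: 0.7978/0.2022 = 3.9456.
Take the natural log: ln(3.9456) = 1.3726.

1.3726


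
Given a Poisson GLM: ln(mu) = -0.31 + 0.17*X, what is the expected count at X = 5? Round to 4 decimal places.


Compute eta = -0.31 + 0.17 * 5 = 0.5400.
Apply inverse link: mu = e^0.5400 = 1.7160.

1.7160


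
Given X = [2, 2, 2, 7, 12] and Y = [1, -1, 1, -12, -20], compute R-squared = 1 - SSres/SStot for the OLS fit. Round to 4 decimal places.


The fitted line is Y = 4.2375 + -2.0875*X.
SSres = 6.1875, SStot = 354.8000.
R^2 = 1 - SSres/SStot = 0.9826.

0.9826


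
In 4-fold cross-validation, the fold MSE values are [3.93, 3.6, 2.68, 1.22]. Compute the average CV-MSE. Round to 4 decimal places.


Total MSE across folds = 11.4300.
CV-MSE = 11.4300/4 = 2.8575.

2.8575


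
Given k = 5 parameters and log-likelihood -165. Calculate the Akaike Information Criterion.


AIC = 2k - 2*loglik = 2(5) - 2(-165).
= 10 + 330 = 340.

340


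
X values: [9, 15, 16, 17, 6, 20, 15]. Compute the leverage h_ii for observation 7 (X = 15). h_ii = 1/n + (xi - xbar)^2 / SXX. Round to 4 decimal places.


Mean of X: xbar = 14.0000.
SXX = 140.0000.
For X = 15: h = 1/7 + (15 - 14.0000)^2/140.0000 = 0.1500.

0.1500


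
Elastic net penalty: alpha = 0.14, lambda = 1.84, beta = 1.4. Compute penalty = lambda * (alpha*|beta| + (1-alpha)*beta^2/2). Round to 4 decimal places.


Compute:
L1 = 0.14 * 1.4 = 0.1960.
L2 = 0.86 * 1.4^2 / 2 = 0.8428.
Penalty = 1.84 * (0.1960 + 0.8428) = 1.9114.

1.9114


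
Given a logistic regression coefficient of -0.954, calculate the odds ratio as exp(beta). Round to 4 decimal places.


exp(-0.954) = 0.3852.
So the odds ratio is 0.3852.

0.3852


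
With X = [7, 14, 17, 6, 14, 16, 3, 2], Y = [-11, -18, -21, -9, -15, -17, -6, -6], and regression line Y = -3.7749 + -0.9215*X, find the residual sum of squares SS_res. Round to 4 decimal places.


Compute predicted values, then residuals = yi - yhat_i.
Residuals: [-0.7746, -1.3241, -1.5596, 0.3039, 1.6759, 1.5189, 0.5394, -0.3821].
SSres = sum(residual^2) = 10.4306.

10.4306


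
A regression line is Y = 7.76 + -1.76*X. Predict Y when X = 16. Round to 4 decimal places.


Plug X = 16 into Y = 7.76 + -1.76*X:
Y = 7.76 + -28.1600 = -20.4000.

-20.4000


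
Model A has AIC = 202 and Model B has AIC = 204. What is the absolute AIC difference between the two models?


|AIC_A - AIC_B| = |202 - 204| = 2.
Model A is preferred (lower AIC).

2


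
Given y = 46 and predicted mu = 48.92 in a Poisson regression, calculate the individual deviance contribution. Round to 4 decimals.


Compute y*ln(y/mu) = 46*ln(46/48.92) = 46*-0.061545 = -2.831070.
y - mu = -2.92.
D = 2*(-2.831070 - (-2.92)) = 0.177860, which rounds to 0.1779.

0.1779


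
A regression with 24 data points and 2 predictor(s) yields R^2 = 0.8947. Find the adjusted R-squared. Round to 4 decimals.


Using the formula:
(1 - 0.8947) = 0.1053.
Multiply by 23/21: 0.1053 * 23 = 2.4219, then 2.4219 / 21 = 0.1153.
Adj R^2 = 1 - 0.1153 = 0.8847.

0.8847


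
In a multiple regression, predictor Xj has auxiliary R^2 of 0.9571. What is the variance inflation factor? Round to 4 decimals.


Denominator: 1 - 0.9571 = 0.0429.
VIF = 1 / 0.0429 = 23.3100.

23.3100


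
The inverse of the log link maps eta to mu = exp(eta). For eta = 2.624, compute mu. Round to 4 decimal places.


mu = exp(eta) = exp(2.624).
= 13.7908.

13.7908


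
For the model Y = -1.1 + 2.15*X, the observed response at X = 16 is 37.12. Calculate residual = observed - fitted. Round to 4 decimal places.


Compute yhat = -1.1 + (2.15)(16) = 33.3000.
Residual = actual - predicted = 37.12 - 33.3000 = 3.8200.

3.8200


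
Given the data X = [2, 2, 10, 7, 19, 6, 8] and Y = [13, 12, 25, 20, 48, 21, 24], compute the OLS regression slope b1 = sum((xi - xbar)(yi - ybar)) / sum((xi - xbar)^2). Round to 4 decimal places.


Calculate xbar = 7.7143, ybar = 23.2857.
S_xx = 201.4286, S_xy = 412.5714.
Using b1 = S_xy / S_xx = 412.5714 / 201.4286, we get b1 = 2.0482.

2.0482


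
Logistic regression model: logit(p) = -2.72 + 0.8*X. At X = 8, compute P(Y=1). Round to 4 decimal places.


z = -2.72 + 0.8 * 8 = 3.6800.
Sigmoid: P = 1 / (1 + exp(-3.6800)) = 0.9754.

0.9754


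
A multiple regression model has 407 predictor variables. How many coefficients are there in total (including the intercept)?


Including the intercept, the model has 407 predictor coefficients + 1 intercept.
Total = 408.

408


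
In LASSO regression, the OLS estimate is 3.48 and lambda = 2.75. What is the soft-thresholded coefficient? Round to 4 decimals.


Absolute value: |3.48| = 3.48.
Compare to lambda = 2.75.
Since |beta| > lambda, coefficient = sign(beta)*(|beta| - lambda) = 0.7300.

0.7300


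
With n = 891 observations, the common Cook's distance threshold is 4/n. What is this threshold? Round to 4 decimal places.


Using the rule of thumb:
Threshold = 4 / 891 = 0.0045.

0.0045


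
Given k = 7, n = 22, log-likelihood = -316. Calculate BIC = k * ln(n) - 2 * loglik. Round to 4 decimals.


k * ln(n) = 7 * ln(22) = 7 * 3.091042 = 21.637294.
-2 * loglik = -2 * (-316) = 632.
BIC = 21.637294 + 632 = 653.637294, which rounds to 653.6373.

653.6373


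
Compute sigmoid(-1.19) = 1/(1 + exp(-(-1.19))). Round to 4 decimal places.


First, exp(1.1900) = 3.2871.
Then sigma(z) = 1/(1 + 3.2871) = 0.2333.

0.2333


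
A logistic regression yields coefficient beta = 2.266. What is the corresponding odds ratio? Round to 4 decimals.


Odds ratio = exp(beta) = exp(2.266).
= 9.6408.

9.6408


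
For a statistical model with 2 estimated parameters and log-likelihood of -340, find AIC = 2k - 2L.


AIC = 2*2 - 2*(-340).
= 4 + 680 = 684.

684


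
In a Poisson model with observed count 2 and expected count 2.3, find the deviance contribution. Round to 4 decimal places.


y/mu = 2/2.3 = 0.869565 (approx.), and ln(2/2.3) = -0.139762.
y * ln(y/mu) = 2 * -0.139762 = -0.279524.
y - mu = -0.3.
D = 2 * (-0.279524 - -0.3) = 0.040952, which rounds to 0.0410.

0.0410


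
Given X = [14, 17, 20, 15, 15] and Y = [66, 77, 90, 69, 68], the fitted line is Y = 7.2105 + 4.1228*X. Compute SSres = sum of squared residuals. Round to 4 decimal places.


Compute predicted values, then residuals = yi - yhat_i.
Residuals: [1.0703, -0.2981, 0.3335, -0.0525, -1.0525].
SSres = sum(residual^2) = 2.4561.

2.4561


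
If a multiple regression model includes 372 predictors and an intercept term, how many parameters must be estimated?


Including the intercept, the model has 372 predictor coefficients + 1 intercept.
Total = 373.

373


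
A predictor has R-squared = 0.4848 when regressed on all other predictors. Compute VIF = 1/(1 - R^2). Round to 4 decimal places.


VIF = 1 / (1 - 0.4848).
= 1 / 0.5152 = 1.9410.

1.9410


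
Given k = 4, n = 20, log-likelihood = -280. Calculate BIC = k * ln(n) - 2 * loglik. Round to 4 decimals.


ln(20) = 2.995732.
k * ln(n) = 4 * 2.995732 = 11.982928.
-2L = 560.
BIC = 11.982928 + 560 = 571.982928, which rounds to 571.9829.

571.9829


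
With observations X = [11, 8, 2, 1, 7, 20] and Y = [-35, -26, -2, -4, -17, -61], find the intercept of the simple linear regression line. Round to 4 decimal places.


First find the slope: b1 = -3.1647.
Means: xbar = 8.1667, ybar = -24.1667.
b0 = ybar - b1 * xbar = -24.1667 - -3.1647 * 8.1667 = 1.6783.

1.6783


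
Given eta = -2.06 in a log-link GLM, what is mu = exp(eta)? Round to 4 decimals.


mu = exp(eta) = exp(-2.06).
= 0.1275.

0.1275


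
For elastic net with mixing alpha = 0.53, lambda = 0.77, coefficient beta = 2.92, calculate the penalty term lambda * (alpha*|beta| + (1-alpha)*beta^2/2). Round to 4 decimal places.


L1 component = 0.53 * |2.92| = 1.5476.
L2 component = 0.47 * 2.92^2 / 2 = 2.0037.
Penalty = 0.77 * (1.5476 + 2.0037) = 0.77 * 3.5513 = 2.7345.

2.7345


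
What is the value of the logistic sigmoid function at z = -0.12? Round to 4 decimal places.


exp(0.1200) = 1.1275.
1 + exp(-z) = 2.1275.
sigmoid = 1/2.1275 = 0.4700.

0.4700


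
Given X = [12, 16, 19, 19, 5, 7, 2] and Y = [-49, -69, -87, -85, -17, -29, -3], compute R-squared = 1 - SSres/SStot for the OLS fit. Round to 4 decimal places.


Fit the OLS line: b0 = 6.7600, b1 = -4.8290.
SSres = 15.0740.
SStot = 6677.7143.
R^2 = 1 - 15.0740/6677.7143 = 0.9977.

0.9977


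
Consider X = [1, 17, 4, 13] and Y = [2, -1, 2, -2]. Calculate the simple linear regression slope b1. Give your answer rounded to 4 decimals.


Calculate xbar = 8.7500, ybar = 0.2500.
S_xx = 168.7500, S_xy = -41.7500.
Using b1 = S_xy / S_xx = -41.7500 / 168.7500, we get b1 = -0.2474.

-0.2474


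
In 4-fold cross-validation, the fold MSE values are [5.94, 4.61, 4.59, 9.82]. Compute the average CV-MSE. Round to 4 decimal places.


Add all fold MSEs: 24.9600.
Divide by k = 4: 24.9600/4 = 6.2400.

6.2400


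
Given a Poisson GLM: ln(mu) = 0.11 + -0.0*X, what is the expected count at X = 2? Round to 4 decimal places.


Compute eta = 0.11 + -0.0 * 2 = 0.1100.
Apply inverse link: mu = e^0.1100 = 1.1163.

1.1163


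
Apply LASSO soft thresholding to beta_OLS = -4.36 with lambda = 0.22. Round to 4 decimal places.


Check: |-4.36| = 4.36 vs lambda = 0.22.
Since |beta| > lambda, coefficient = sign(beta)*(|beta| - lambda) = -4.1400.
Soft-thresholded coefficient = -4.1400.

-4.1400


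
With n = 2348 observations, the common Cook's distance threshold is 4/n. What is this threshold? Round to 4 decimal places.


Using the rule of thumb:
Threshold = 4 / 2348 = 0.0017.

0.0017


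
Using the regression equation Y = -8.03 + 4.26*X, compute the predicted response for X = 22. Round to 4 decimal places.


Plug X = 22 into Y = -8.03 + 4.26*X:
Y = -8.03 + 93.7200 = 85.6900.

85.6900


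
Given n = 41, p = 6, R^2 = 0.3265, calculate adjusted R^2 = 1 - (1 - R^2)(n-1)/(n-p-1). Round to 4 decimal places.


Adjusted R^2 = 1 - (1 - R^2) * (n-1)/(n-p-1).
(1 - R^2) = 0.6735.
(n-1)/(n-p-1) = 40/34.
(1 - R^2) * (n-1) = 0.6735 * 40 = 26.9400.
Divide by (n-p-1): 26.9400 / 34 = 0.7924.
Adj R^2 = 1 - 0.7924 = 0.2076.

0.2076


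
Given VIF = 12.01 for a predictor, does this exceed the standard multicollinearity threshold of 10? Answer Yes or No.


The threshold is 10.
VIF = 12.01 is >= 10.
Multicollinearity indication: Yes.

Yes


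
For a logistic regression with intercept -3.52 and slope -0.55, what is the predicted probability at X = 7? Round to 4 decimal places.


Linear predictor: z = -3.52 + -0.55 * 7 = -7.3700.
P = 1/(1 + exp(7.3700)) = 1/(1 + 1587.6338) = 0.0006.

0.0006


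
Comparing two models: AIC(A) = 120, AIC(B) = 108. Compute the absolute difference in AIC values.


|AIC_A - AIC_B| = |120 - 108| = 12.
Model B is preferred (lower AIC).

12


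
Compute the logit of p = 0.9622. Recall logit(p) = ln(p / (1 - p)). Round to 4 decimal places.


1 - p = 0.0378.
p/(1-p) = 25.4550.
logit = ln(25.4550) = 3.2369.

3.2369


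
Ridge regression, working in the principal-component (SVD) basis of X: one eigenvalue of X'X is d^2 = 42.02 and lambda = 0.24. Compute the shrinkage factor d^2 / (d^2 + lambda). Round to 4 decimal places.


Compute the denominator: 42.02 + 0.24 = 42.2600.
Shrinkage factor = 42.02 / 42.2600 = 0.9943.

0.9943


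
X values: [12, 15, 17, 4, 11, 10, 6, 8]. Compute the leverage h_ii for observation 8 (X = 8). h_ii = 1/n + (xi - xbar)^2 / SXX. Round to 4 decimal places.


Mean of X: xbar = 10.3750.
SXX = 133.8750.
For X = 8: h = 1/8 + (8 - 10.3750)^2/133.8750 = 0.1671.

0.1671


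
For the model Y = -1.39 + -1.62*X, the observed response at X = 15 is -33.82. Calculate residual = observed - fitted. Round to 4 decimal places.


Fitted value at X = 15 is yhat = -1.39 + -1.62*15 = -25.6900.
Residual = -33.82 - -25.6900 = -8.1300.

-8.1300


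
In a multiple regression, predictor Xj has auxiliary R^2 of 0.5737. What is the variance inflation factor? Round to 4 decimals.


VIF = 1 / (1 - 0.5737).
= 1 / 0.4263 = 2.3458.

2.3458


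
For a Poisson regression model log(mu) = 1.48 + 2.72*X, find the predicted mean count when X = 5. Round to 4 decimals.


Linear predictor: eta = 1.48 + (2.72)(5) = 15.0800.
Expected count: mu = exp(15.0800) = 3541284.2436.

3541284.2436


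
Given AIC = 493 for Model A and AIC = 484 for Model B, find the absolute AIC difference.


Compute |493 - 484| = 9.
Model B has the smaller AIC.

9


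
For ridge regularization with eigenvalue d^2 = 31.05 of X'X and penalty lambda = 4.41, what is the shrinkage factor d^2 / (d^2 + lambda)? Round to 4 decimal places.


d^2 + lambda = 31.05 + 4.41 = 35.4600.
Shrinkage factor = 31.05/35.4600 = 0.8756.

0.8756


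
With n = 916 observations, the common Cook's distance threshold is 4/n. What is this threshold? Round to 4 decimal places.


Cook's distance cutoff = 4/n = 4/916.
= 0.0044.

0.0044


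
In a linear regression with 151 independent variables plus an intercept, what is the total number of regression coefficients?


Total coefficients = number of predictors + 1 (for the intercept).
= 151 + 1 = 152.

152


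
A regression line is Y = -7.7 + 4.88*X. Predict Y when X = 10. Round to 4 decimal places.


Predicted value:
Y = -7.7 + (4.88)(10) = -7.7 + 48.8000 = 41.1000.

41.1000


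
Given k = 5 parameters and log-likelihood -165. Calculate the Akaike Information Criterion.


AIC = 2k - 2*loglik = 2(5) - 2(-165).
= 10 + 330 = 340.

340


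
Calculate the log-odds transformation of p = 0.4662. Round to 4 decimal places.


1 - p = 0.5338.
p/(1-p) = 0.8734.
logit = ln(0.8734) = -0.1354.

-0.1354


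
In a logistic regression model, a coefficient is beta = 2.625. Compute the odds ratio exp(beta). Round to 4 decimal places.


The odds ratio is computed as:
OR = e^(2.625) = 13.8046.

13.8046


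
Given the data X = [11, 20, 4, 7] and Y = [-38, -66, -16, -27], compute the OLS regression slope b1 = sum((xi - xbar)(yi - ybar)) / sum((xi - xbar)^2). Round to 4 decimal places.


The sample means are xbar = 10.5000 and ybar = -36.7500.
Compute S_xx = 145.0000 and S_xy = -447.5000.
Slope b1 = S_xy / S_xx = -447.5000 / 145.0000 = -3.0862.

-3.0862


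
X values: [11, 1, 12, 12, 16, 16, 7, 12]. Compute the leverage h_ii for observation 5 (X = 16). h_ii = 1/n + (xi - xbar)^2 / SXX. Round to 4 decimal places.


n = 8, xbar = 10.8750.
SXX = sum((xi - xbar)^2) = 168.8750.
h = 1/8 + (16 - 10.8750)^2 / 168.8750 = 0.2805.

0.2805


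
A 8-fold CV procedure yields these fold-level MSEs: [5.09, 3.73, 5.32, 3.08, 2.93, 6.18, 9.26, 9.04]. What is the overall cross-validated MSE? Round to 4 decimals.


Add all fold MSEs: 44.6300.
Divide by k = 8: 44.6300/8 = 5.5788.

5.5788


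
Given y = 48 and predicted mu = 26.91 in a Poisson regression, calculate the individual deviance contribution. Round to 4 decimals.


Compute y*ln(y/mu) = 48*ln(48/26.91) = 48*0.578703 = 27.777744.
y - mu = 21.09.
D = 2*(27.777744 - (21.09)) = 13.375488, which rounds to 13.3755.

13.3755


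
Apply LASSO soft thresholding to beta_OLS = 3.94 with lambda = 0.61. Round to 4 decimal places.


|beta_OLS| = 3.94.
lambda = 0.61.
Since |beta| > lambda, coefficient = sign(beta)*(|beta| - lambda) = 3.3300.
Result = 3.3300.

3.3300


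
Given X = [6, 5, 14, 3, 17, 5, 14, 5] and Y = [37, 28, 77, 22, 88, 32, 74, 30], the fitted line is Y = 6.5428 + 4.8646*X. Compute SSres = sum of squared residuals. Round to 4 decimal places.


Compute predicted values, then residuals = yi - yhat_i.
Residuals: [1.2696, -2.8658, 2.3528, 0.8634, -1.2410, 1.1342, -0.6472, -0.8658].
SSres = sum(residual^2) = 20.1008.

20.1008


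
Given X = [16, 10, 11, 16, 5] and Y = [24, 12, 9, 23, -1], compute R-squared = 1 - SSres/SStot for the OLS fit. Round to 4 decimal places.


The fitted line is Y = -12.3052 + 2.2160*X.
SSres = 14.8263, SStot = 433.2000.
R^2 = 1 - SSres/SStot = 0.9658.

0.9658


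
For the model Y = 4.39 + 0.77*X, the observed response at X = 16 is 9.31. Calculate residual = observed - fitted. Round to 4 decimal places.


Predicted = 4.39 + 0.77 * 16 = 16.7100.
Residual = 9.31 - 16.7100 = -7.4000.

-7.4000


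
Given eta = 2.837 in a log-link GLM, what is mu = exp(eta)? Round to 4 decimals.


The inverse log link gives:
mu = exp(2.837) = 17.0645.

17.0645


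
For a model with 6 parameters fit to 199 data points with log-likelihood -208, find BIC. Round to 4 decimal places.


k * ln(n) = 6 * ln(199) = 6 * 5.293305 = 31.759830.
-2 * loglik = -2 * (-208) = 416.
BIC = 31.759830 + 416 = 447.759830, which rounds to 447.7598.

447.7598


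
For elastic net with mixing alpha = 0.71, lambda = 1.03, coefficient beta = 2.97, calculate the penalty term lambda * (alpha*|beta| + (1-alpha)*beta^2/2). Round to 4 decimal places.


L1 component = 0.71 * |2.97| = 2.1087.
L2 component = 0.29 * 2.97^2 / 2 = 1.2790.
Penalty = 1.03 * (2.1087 + 1.2790) = 1.03 * 3.3877 = 3.4894.

3.4894


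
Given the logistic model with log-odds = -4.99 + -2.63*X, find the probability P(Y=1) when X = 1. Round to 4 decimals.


z = -4.99 + -2.63 * 1 = -7.6200.
Sigmoid: P = 1 / (1 + exp(7.6200)) = 0.0005.

0.0005


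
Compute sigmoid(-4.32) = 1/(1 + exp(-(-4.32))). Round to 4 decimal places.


Compute exp(4.3200) = 75.1886.
Sigmoid = 1 / (1 + 75.1886) = 1 / 76.1886 = 0.0131.

0.0131


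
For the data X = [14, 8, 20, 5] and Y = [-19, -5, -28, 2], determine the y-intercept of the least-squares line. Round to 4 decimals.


The slope is b1 = -2.0226.
Sample means are xbar = 11.7500 and ybar = -12.5000.
Intercept: b0 = -12.5000 - (-2.0226)(11.7500) = 11.2655.

11.2655


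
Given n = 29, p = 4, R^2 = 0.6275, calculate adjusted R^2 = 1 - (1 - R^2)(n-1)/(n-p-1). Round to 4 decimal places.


Adjusted R^2 = 1 - (1 - R^2) * (n-1)/(n-p-1).
(1 - R^2) = 0.3725.
(n-1)/(n-p-1) = 28/24.
(1 - R^2) * (n-1) = 0.3725 * 28 = 10.4300.
Divide by (n-p-1): 10.4300 / 24 = 0.4346.
Adj R^2 = 1 - 0.4346 = 0.5654.

0.5654


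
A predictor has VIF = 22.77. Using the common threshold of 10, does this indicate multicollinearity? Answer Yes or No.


Compare VIF = 22.77 to the threshold of 10.
22.77 >= 10, so the answer is Yes.

Yes


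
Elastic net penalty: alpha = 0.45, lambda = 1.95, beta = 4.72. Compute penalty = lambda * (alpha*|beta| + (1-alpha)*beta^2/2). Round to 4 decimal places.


alpha * |beta| = 0.45 * 4.72 = 2.1240.
(1-alpha) * beta^2/2 = 0.55 * 22.2784/2 = 6.1266.
Total = 1.95 * (2.1240 + 6.1266) = 16.0886.

16.0886


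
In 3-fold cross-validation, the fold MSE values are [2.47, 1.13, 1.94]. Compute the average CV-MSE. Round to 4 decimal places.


Sum of fold MSEs = 5.5400.
Average = 5.5400 / 3 = 1.8467.

1.8467


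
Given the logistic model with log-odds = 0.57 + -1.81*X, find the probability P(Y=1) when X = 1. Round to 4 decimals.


Linear predictor: z = 0.57 + -1.81 * 1 = -1.2400.
P = 1/(1 + exp(1.2400)) = 1/(1 + 3.4556) = 0.2244.

0.2244


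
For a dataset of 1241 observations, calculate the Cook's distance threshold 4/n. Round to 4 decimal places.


Cook's distance cutoff = 4/n = 4/1241.
= 0.0032.

0.0032


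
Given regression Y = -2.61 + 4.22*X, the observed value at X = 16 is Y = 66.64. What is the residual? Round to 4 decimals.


Compute yhat = -2.61 + (4.22)(16) = 64.9100.
Residual = actual - predicted = 66.64 - 64.9100 = 1.7300.

1.7300


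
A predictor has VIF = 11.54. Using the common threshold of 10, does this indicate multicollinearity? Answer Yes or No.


Check: VIF = 11.54 vs threshold = 10.
Since 11.54 >= 10, the answer is Yes.

Yes


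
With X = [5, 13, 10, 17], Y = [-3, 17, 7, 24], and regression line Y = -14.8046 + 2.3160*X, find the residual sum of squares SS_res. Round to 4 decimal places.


For each point, residual = actual - predicted.
Residuals: [0.2246, 1.6966, -1.3554, -0.5674].
Sum of squared residuals = 5.0879.

5.0879


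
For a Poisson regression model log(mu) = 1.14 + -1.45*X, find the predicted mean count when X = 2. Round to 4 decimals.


eta = 1.14 + -1.45 * 2 = -1.7600.
mu = exp(-1.7600) = 0.1720.

0.1720


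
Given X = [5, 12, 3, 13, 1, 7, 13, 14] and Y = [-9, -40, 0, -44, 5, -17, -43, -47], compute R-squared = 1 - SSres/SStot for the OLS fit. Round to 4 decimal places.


Fit the OLS line: b0 = 11.2188, b1 = -4.1875.
SSres = 9.4063.
SStot = 3235.8750.
R^2 = 1 - 9.4063/3235.8750 = 0.9971.

0.9971
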